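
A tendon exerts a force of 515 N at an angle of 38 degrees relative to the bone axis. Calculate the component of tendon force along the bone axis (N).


F_eff = F_tendon * cos(theta)
theta = 38 deg = 0.6632 rad
cos(theta) = 0.7880
F_eff = 515 * 0.7880
F_eff = 405.8255


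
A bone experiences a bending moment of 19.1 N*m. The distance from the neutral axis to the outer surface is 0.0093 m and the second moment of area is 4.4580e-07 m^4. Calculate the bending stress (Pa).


sigma = M * c / I
sigma = 19.1 * 0.0093 / 4.4580e-07
M * c = 0.1776
sigma = 398452.2207


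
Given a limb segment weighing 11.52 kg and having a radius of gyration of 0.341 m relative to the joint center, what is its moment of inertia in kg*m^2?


I = m * k^2
I = 11.52 * 0.341^2
k^2 = 0.1163
I = 1.3396


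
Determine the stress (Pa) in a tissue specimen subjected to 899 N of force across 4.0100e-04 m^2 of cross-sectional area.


stress = F / A
stress = 899 / 4.0100e-04
stress = 2.2419e+06


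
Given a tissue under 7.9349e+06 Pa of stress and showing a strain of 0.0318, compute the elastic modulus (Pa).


E = stress / strain
E = 7.9349e+06 / 0.0318
E = 2.4953e+08


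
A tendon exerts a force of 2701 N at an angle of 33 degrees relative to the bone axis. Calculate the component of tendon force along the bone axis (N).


F_eff = F_tendon * cos(theta)
theta = 33 deg = 0.5760 rad
cos(theta) = 0.8387
F_eff = 2701 * 0.8387
F_eff = 2265.2492


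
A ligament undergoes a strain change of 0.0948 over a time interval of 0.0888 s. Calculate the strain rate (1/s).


strain_rate = delta_strain / delta_t
strain_rate = 0.0948 / 0.0888
strain_rate = 1.0676


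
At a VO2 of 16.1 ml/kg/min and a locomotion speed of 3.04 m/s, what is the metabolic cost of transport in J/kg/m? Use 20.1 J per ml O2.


Power per kg = VO2 * 20.1 / 60
Power per kg = 16.1 * 20.1 / 60 = 5.3935 W/kg
Cost = power_per_kg / speed
Cost = 5.3935 / 3.04
Cost = 1.7742


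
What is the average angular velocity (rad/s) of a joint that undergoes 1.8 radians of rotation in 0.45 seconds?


omega = delta_theta / delta_t
omega = 1.8 / 0.45
omega = 4.0000


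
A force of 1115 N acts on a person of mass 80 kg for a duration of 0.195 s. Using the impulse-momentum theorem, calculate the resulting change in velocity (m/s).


J = F * dt = 1115 * 0.195 = 217.4250 N*s
delta_v = J / m
delta_v = 217.4250 / 80
delta_v = 2.7178


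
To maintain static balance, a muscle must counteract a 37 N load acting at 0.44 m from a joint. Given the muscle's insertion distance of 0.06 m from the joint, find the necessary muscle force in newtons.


F_muscle = W * d_load / d_muscle
F_muscle = 37 * 0.44 / 0.06
Numerator = 16.2800
F_muscle = 271.3333


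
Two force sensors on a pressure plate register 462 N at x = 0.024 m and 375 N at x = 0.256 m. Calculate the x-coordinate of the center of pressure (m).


COP_x = (F1*x1 + F2*x2) / (F1 + F2)
COP_x = (462*0.024 + 375*0.256) / (462 + 375)
Numerator = 107.0880
Denominator = 837
COP_x = 0.1279


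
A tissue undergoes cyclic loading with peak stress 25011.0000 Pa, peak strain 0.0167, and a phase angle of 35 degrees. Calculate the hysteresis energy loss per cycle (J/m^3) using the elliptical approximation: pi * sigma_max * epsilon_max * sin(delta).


E_loss = pi * sigma_max * epsilon_max * sin(delta)
delta = 35 deg = 0.6109 rad
sin(delta) = 0.5736
E_loss = pi * 25011.0000 * 0.0167 * 0.5736
E_loss = 752.6424


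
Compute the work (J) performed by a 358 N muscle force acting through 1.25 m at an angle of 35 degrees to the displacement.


W = F * d * cos(theta)
theta = 35 deg = 0.6109 rad
cos(theta) = 0.8192
W = 358 * 1.25 * 0.8192
W = 366.5705


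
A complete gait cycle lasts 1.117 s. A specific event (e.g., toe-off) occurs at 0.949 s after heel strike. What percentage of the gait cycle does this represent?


pct = (event_time / cycle_time) * 100
pct = (0.949 / 1.117) * 100
ratio = 0.8496
pct = 84.9597


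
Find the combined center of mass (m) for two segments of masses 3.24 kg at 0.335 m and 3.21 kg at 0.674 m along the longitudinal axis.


COM = (m1*x1 + m2*x2) / (m1 + m2)
COM = (3.24*0.335 + 3.21*0.674) / (3.24 + 3.21)
Numerator = 3.2489
Denominator = 6.4500
COM = 0.5037


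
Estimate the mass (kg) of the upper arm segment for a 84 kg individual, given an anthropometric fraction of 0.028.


m_segment = body_mass * fraction
m_segment = 84 * 0.028
m_segment = 2.3520


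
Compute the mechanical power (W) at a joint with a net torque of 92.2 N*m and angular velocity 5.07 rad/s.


P = M * omega
P = 92.2 * 5.07
P = 467.4540


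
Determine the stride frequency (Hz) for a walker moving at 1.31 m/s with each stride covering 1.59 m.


f = v / stride_length
f = 1.31 / 1.59
f = 0.8239


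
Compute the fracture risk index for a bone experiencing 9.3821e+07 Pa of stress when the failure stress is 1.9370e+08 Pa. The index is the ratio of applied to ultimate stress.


FRI = applied / ultimate
FRI = 9.3821e+07 / 1.9370e+08
FRI = 0.4844


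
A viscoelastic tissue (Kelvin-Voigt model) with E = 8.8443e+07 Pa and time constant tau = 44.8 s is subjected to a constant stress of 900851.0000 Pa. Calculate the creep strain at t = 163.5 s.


epsilon(t) = (sigma/E) * (1 - exp(-t/tau))
sigma/E = 900851.0000 / 8.8443e+07 = 0.0102
exp(-t/tau) = exp(-163.5 / 44.8) = 0.0260
epsilon = 0.0102 * (1 - 0.0260)
epsilon = 0.0099


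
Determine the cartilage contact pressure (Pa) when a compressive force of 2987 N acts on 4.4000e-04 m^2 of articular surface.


P = F / A
P = 2987 / 4.4000e-04
P = 6.7886e+06


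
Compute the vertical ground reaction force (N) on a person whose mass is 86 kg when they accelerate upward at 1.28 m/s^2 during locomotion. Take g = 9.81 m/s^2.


GRF = m * (g + a)
GRF = 86 * (9.81 + 1.28)
GRF = 86 * 11.0900
GRF = 953.7400


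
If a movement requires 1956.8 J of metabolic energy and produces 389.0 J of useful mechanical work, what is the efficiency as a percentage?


eta = (W_mech / E_meta) * 100
eta = (389.0 / 1956.8) * 100
ratio = 0.1988
eta = 19.8794


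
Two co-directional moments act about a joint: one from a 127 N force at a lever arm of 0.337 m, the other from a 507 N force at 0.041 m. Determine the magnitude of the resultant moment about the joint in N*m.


M = F1 * d1 + F2 * d2
M = 127 * 0.337 + 507 * 0.041
M = 42.7990 + 20.7870
M = 63.5860


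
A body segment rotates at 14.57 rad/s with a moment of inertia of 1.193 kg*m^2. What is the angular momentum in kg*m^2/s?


L = I * omega
L = 1.193 * 14.57
L = 17.3820


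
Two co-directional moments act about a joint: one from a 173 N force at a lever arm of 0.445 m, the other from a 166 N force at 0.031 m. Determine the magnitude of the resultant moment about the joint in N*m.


M = F1 * d1 + F2 * d2
M = 173 * 0.445 + 166 * 0.031
M = 76.9850 + 5.1460
M = 82.1310


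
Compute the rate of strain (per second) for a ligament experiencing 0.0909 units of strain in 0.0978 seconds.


strain_rate = delta_strain / delta_t
strain_rate = 0.0909 / 0.0978
strain_rate = 0.9294


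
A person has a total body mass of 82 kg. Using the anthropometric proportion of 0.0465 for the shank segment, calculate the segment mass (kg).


m_segment = body_mass * fraction
m_segment = 82 * 0.0465
m_segment = 3.8130


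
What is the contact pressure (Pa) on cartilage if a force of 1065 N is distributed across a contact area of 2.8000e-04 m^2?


P = F / A
P = 1065 / 2.8000e-04
P = 3.8036e+06


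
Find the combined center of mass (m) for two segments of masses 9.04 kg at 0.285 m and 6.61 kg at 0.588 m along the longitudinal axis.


COM = (m1*x1 + m2*x2) / (m1 + m2)
COM = (9.04*0.285 + 6.61*0.588) / (9.04 + 6.61)
Numerator = 6.4631
Denominator = 15.6500
COM = 0.4130


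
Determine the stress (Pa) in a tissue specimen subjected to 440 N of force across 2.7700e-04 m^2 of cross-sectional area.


stress = F / A
stress = 440 / 2.7700e-04
stress = 1.5884e+06


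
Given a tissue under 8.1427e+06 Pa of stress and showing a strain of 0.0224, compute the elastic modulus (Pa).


E = stress / strain
E = 8.1427e+06 / 0.0224
E = 3.6351e+08


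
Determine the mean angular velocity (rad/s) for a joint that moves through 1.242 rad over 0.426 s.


omega = delta_theta / delta_t
omega = 1.242 / 0.426
omega = 2.9155


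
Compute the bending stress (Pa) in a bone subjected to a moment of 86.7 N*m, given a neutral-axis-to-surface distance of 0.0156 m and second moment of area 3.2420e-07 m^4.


sigma = M * c / I
sigma = 86.7 * 0.0156 / 3.2420e-07
M * c = 1.3525
sigma = 4.1719e+06


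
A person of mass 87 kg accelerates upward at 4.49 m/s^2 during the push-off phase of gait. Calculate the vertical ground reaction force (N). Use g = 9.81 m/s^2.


GRF = m * (g + a)
GRF = 87 * (9.81 + 4.49)
GRF = 87 * 14.3000
GRF = 1244.1000


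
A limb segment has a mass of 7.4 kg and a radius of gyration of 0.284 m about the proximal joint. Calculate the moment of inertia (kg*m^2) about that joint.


I = m * k^2
I = 7.4 * 0.284^2
k^2 = 0.0807
I = 0.5969


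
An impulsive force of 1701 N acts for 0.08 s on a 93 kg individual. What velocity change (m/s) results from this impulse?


J = F * dt = 1701 * 0.08 = 136.0800 N*s
delta_v = J / m
delta_v = 136.0800 / 93
delta_v = 1.4632


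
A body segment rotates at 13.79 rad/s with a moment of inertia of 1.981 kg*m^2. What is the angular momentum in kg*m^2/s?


L = I * omega
L = 1.981 * 13.79
L = 27.3180


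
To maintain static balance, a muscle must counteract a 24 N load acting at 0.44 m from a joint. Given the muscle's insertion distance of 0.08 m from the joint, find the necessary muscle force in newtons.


F_muscle = W * d_load / d_muscle
F_muscle = 24 * 0.44 / 0.08
Numerator = 10.5600
F_muscle = 132.0000


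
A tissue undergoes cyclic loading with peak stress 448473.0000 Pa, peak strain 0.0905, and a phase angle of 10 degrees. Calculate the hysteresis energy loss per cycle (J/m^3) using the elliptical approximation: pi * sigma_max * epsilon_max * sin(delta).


E_loss = pi * sigma_max * epsilon_max * sin(delta)
delta = 10 deg = 0.1745 rad
sin(delta) = 0.1736
E_loss = pi * 448473.0000 * 0.0905 * 0.1736
E_loss = 22141.3952


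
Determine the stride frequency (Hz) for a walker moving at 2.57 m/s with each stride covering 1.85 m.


f = v / stride_length
f = 2.57 / 1.85
f = 1.3892


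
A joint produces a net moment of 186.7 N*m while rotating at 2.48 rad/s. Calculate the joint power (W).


P = M * omega
P = 186.7 * 2.48
P = 463.0160


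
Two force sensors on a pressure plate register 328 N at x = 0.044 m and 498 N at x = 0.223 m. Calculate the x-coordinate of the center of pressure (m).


COP_x = (F1*x1 + F2*x2) / (F1 + F2)
COP_x = (328*0.044 + 498*0.223) / (328 + 498)
Numerator = 125.4860
Denominator = 826
COP_x = 0.1519


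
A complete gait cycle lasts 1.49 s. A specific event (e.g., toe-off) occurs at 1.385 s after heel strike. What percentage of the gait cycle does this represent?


pct = (event_time / cycle_time) * 100
pct = (1.385 / 1.49) * 100
ratio = 0.9295
pct = 92.9530


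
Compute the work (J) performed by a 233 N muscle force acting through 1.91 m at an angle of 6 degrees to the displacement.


W = F * d * cos(theta)
theta = 6 deg = 0.1047 rad
cos(theta) = 0.9945
W = 233 * 1.91 * 0.9945
W = 442.5921


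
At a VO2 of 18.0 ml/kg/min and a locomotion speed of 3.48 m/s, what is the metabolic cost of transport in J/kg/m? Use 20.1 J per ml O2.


Power per kg = VO2 * 20.1 / 60
Power per kg = 18.0 * 20.1 / 60 = 6.0300 W/kg
Cost = power_per_kg / speed
Cost = 6.0300 / 3.48
Cost = 1.7328


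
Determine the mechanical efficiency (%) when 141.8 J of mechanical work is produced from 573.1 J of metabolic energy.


eta = (W_mech / E_meta) * 100
eta = (141.8 / 573.1) * 100
ratio = 0.2474
eta = 24.7426


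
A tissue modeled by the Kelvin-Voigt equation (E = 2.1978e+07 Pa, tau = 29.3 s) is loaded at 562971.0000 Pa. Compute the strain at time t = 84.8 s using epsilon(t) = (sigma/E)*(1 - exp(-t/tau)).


epsilon(t) = (sigma/E) * (1 - exp(-t/tau))
sigma/E = 562971.0000 / 2.1978e+07 = 0.0256
exp(-t/tau) = exp(-84.8 / 29.3) = 0.0553
epsilon = 0.0256 * (1 - 0.0553)
epsilon = 0.0242


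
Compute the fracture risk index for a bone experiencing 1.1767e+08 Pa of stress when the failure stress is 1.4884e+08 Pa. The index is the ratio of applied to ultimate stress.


FRI = applied / ultimate
FRI = 1.1767e+08 / 1.4884e+08
FRI = 0.7906


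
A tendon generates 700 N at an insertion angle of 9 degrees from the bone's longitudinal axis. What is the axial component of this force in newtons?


F_eff = F_tendon * cos(theta)
theta = 9 deg = 0.1571 rad
cos(theta) = 0.9877
F_eff = 700 * 0.9877
F_eff = 691.3818


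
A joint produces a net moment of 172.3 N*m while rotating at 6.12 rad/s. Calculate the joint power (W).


P = M * omega
P = 172.3 * 6.12
P = 1054.4760


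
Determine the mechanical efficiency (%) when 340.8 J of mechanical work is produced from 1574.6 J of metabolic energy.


eta = (W_mech / E_meta) * 100
eta = (340.8 / 1574.6) * 100
ratio = 0.2164
eta = 21.6436


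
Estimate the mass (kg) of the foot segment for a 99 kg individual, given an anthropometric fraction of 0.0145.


m_segment = body_mass * fraction
m_segment = 99 * 0.0145
m_segment = 1.4355


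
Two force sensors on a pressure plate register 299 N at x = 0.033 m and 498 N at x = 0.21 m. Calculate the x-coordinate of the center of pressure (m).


COP_x = (F1*x1 + F2*x2) / (F1 + F2)
COP_x = (299*0.033 + 498*0.21) / (299 + 498)
Numerator = 114.4470
Denominator = 797
COP_x = 0.1436


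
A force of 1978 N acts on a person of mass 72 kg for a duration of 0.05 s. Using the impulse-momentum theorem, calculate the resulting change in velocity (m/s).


J = F * dt = 1978 * 0.05 = 98.9000 N*s
delta_v = J / m
delta_v = 98.9000 / 72
delta_v = 1.3736


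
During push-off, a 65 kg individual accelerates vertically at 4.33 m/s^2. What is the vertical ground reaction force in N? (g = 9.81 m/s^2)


GRF = m * (g + a)
GRF = 65 * (9.81 + 4.33)
GRF = 65 * 14.1400
GRF = 919.1000


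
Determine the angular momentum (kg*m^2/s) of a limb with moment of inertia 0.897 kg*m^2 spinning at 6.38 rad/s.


L = I * omega
L = 0.897 * 6.38
L = 5.7229


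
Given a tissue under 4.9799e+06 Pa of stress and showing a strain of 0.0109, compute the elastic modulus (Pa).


E = stress / strain
E = 4.9799e+06 / 0.0109
E = 4.5687e+08


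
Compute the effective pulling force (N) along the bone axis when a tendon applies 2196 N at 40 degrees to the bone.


F_eff = F_tendon * cos(theta)
theta = 40 deg = 0.6981 rad
cos(theta) = 0.7660
F_eff = 2196 * 0.7660
F_eff = 1682.2336


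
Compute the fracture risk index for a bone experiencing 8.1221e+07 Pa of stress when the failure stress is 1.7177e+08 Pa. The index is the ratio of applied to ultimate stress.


FRI = applied / ultimate
FRI = 8.1221e+07 / 1.7177e+08
FRI = 0.4728


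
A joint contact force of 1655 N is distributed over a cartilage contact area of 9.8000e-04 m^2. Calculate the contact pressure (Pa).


P = F / A
P = 1655 / 9.8000e-04
P = 1.6888e+06


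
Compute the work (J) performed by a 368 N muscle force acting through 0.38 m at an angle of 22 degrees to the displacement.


W = F * d * cos(theta)
theta = 22 deg = 0.3840 rad
cos(theta) = 0.9272
W = 368 * 0.38 * 0.9272
W = 129.6574


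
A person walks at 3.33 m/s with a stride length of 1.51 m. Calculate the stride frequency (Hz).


f = v / stride_length
f = 3.33 / 1.51
f = 2.2053


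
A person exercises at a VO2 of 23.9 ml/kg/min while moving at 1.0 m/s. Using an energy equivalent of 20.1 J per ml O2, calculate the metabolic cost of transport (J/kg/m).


Power per kg = VO2 * 20.1 / 60
Power per kg = 23.9 * 20.1 / 60 = 8.0065 W/kg
Cost = power_per_kg / speed
Cost = 8.0065 / 1.0
Cost = 8.0065


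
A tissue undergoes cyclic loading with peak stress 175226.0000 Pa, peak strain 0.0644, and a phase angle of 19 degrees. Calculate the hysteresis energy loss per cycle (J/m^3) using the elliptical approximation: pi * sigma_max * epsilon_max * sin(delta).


E_loss = pi * sigma_max * epsilon_max * sin(delta)
delta = 19 deg = 0.3316 rad
sin(delta) = 0.3256
E_loss = pi * 175226.0000 * 0.0644 * 0.3256
E_loss = 11541.8707


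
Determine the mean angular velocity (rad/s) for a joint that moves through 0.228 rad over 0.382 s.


omega = delta_theta / delta_t
omega = 0.228 / 0.382
omega = 0.5969


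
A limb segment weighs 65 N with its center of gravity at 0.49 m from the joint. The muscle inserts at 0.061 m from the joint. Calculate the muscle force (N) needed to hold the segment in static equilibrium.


F_muscle = W * d_load / d_muscle
F_muscle = 65 * 0.49 / 0.061
Numerator = 31.8500
F_muscle = 522.1311


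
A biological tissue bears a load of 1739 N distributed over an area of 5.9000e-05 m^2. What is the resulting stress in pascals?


stress = F / A
stress = 1739 / 5.9000e-05
stress = 2.9475e+07


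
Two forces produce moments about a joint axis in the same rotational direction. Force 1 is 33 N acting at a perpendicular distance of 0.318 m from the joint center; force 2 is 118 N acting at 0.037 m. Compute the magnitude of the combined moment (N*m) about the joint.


M = F1 * d1 + F2 * d2
M = 33 * 0.318 + 118 * 0.037
M = 10.4940 + 4.3660
M = 14.8600


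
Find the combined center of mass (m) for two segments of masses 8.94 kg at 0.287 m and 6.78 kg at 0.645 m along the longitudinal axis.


COM = (m1*x1 + m2*x2) / (m1 + m2)
COM = (8.94*0.287 + 6.78*0.645) / (8.94 + 6.78)
Numerator = 6.9389
Denominator = 15.7200
COM = 0.4414


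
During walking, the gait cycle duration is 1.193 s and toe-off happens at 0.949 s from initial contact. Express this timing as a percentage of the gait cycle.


pct = (event_time / cycle_time) * 100
pct = (0.949 / 1.193) * 100
ratio = 0.7955
pct = 79.5474


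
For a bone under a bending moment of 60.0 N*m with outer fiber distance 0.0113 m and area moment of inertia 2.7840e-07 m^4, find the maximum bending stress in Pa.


sigma = M * c / I
sigma = 60.0 * 0.0113 / 2.7840e-07
M * c = 0.6780
sigma = 2.4353e+06


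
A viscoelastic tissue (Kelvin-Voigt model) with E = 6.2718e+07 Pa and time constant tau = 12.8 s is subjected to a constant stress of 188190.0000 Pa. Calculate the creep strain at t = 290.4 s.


epsilon(t) = (sigma/E) * (1 - exp(-t/tau))
sigma/E = 188190.0000 / 6.2718e+07 = 0.0030
exp(-t/tau) = exp(-290.4 / 12.8) = 1.4026e-10
epsilon = 0.0030 * (1 - 1.4026e-10)
epsilon = 0.0030


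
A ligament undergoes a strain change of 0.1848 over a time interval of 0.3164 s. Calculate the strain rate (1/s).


strain_rate = delta_strain / delta_t
strain_rate = 0.1848 / 0.3164
strain_rate = 0.5841


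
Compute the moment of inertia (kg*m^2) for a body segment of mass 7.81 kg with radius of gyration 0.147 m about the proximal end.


I = m * k^2
I = 7.81 * 0.147^2
k^2 = 0.0216
I = 0.1688


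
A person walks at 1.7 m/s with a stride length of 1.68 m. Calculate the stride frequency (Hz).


f = v / stride_length
f = 1.7 / 1.68
f = 1.0119


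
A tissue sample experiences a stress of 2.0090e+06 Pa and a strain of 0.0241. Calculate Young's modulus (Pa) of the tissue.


E = stress / strain
E = 2.0090e+06 / 0.0241
E = 8.3361e+07


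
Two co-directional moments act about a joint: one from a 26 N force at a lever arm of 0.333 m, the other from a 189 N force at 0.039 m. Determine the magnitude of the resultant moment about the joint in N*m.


M = F1 * d1 + F2 * d2
M = 26 * 0.333 + 189 * 0.039
M = 8.6580 + 7.3710
M = 16.0290


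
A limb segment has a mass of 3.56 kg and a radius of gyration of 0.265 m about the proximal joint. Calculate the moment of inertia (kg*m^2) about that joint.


I = m * k^2
I = 3.56 * 0.265^2
k^2 = 0.0702
I = 0.2500


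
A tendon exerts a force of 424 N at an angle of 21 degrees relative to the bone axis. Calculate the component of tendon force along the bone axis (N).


F_eff = F_tendon * cos(theta)
theta = 21 deg = 0.3665 rad
cos(theta) = 0.9336
F_eff = 424 * 0.9336
F_eff = 395.8381


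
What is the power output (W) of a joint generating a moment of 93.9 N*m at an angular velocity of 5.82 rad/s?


P = M * omega
P = 93.9 * 5.82
P = 546.4980


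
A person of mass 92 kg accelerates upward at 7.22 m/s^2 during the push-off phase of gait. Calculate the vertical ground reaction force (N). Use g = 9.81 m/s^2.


GRF = m * (g + a)
GRF = 92 * (9.81 + 7.22)
GRF = 92 * 17.0300
GRF = 1566.7600


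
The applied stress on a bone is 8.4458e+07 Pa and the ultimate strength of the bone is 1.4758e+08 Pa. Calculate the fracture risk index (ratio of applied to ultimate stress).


FRI = applied / ultimate
FRI = 8.4458e+07 / 1.4758e+08
FRI = 0.5723


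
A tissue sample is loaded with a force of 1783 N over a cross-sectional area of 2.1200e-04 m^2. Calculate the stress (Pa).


stress = F / A
stress = 1783 / 2.1200e-04
stress = 8.4104e+06


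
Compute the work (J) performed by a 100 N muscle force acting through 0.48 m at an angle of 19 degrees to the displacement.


W = F * d * cos(theta)
theta = 19 deg = 0.3316 rad
cos(theta) = 0.9455
W = 100 * 0.48 * 0.9455
W = 45.3849


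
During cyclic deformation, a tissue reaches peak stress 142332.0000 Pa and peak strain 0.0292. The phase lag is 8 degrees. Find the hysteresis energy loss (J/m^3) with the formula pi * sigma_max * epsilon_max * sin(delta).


E_loss = pi * sigma_max * epsilon_max * sin(delta)
delta = 8 deg = 0.1396 rad
sin(delta) = 0.1392
E_loss = pi * 142332.0000 * 0.0292 * 0.1392
E_loss = 1817.1492


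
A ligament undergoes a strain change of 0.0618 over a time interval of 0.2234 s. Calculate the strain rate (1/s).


strain_rate = delta_strain / delta_t
strain_rate = 0.0618 / 0.2234
strain_rate = 0.2766


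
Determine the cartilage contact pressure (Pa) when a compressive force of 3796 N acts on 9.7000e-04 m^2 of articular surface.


P = F / A
P = 3796 / 9.7000e-04
P = 3.9134e+06


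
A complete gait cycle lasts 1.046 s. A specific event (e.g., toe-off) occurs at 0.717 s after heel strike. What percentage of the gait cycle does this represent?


pct = (event_time / cycle_time) * 100
pct = (0.717 / 1.046) * 100
ratio = 0.6855
pct = 68.5468


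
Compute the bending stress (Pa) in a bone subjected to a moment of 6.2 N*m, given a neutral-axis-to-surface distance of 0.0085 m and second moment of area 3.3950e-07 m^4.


sigma = M * c / I
sigma = 6.2 * 0.0085 / 3.3950e-07
M * c = 0.0527
sigma = 155228.2769


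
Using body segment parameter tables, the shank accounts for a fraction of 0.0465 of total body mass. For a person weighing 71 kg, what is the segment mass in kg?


m_segment = body_mass * fraction
m_segment = 71 * 0.0465
m_segment = 3.3015


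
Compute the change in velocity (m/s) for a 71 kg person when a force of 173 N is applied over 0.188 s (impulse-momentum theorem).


J = F * dt = 173 * 0.188 = 32.5240 N*s
delta_v = J / m
delta_v = 32.5240 / 71
delta_v = 0.4581


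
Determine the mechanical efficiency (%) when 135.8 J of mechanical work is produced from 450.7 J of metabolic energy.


eta = (W_mech / E_meta) * 100
eta = (135.8 / 450.7) * 100
ratio = 0.3013
eta = 30.1309


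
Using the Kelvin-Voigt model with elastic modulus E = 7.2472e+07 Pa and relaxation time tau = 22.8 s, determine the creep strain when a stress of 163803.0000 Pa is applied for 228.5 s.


epsilon(t) = (sigma/E) * (1 - exp(-t/tau))
sigma/E = 163803.0000 / 7.2472e+07 = 0.0023
exp(-t/tau) = exp(-228.5 / 22.8) = 4.4415e-05
epsilon = 0.0023 * (1 - 4.4415e-05)
epsilon = 0.0023


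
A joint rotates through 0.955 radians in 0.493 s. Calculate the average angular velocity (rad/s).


omega = delta_theta / delta_t
omega = 0.955 / 0.493
omega = 1.9371


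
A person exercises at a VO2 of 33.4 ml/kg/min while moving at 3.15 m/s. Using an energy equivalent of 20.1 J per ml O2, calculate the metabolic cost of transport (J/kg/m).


Power per kg = VO2 * 20.1 / 60
Power per kg = 33.4 * 20.1 / 60 = 11.1890 W/kg
Cost = power_per_kg / speed
Cost = 11.1890 / 3.15
Cost = 3.5521


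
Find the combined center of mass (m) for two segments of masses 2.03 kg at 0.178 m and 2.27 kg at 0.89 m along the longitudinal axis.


COM = (m1*x1 + m2*x2) / (m1 + m2)
COM = (2.03*0.178 + 2.27*0.89) / (2.03 + 2.27)
Numerator = 2.3816
Denominator = 4.3000
COM = 0.5539


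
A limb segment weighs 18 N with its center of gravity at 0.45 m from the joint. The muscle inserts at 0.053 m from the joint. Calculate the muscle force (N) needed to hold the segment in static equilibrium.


F_muscle = W * d_load / d_muscle
F_muscle = 18 * 0.45 / 0.053
Numerator = 8.1000
F_muscle = 152.8302


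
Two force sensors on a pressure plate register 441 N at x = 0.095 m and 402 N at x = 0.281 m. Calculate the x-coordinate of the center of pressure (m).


COP_x = (F1*x1 + F2*x2) / (F1 + F2)
COP_x = (441*0.095 + 402*0.281) / (441 + 402)
Numerator = 154.8570
Denominator = 843
COP_x = 0.1837


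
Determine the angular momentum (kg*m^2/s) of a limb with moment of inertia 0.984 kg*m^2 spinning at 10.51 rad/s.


L = I * omega
L = 0.984 * 10.51
L = 10.3418


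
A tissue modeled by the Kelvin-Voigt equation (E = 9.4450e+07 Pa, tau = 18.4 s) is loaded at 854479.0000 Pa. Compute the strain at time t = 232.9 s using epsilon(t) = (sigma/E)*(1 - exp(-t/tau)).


epsilon(t) = (sigma/E) * (1 - exp(-t/tau))
sigma/E = 854479.0000 / 9.4450e+07 = 0.0090
exp(-t/tau) = exp(-232.9 / 18.4) = 3.1832e-06
epsilon = 0.0090 * (1 - 3.1832e-06)
epsilon = 0.0090


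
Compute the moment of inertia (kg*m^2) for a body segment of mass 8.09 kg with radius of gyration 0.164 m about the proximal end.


I = m * k^2
I = 8.09 * 0.164^2
k^2 = 0.0269
I = 0.2176


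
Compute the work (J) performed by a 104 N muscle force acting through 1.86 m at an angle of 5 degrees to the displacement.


W = F * d * cos(theta)
theta = 5 deg = 0.0873 rad
cos(theta) = 0.9962
W = 104 * 1.86 * 0.9962
W = 192.7039


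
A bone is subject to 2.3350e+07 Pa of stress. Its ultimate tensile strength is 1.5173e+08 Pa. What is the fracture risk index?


FRI = applied / ultimate
FRI = 2.3350e+07 / 1.5173e+08
FRI = 0.1539


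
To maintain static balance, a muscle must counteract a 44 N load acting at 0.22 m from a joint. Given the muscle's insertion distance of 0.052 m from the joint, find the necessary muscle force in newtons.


F_muscle = W * d_load / d_muscle
F_muscle = 44 * 0.22 / 0.052
Numerator = 9.6800
F_muscle = 186.1538


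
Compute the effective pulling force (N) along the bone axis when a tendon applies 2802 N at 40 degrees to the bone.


F_eff = F_tendon * cos(theta)
theta = 40 deg = 0.6981 rad
cos(theta) = 0.7660
F_eff = 2802 * 0.7660
F_eff = 2146.4565


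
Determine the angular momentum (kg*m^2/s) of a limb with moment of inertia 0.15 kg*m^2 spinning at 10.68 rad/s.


L = I * omega
L = 0.15 * 10.68
L = 1.6020


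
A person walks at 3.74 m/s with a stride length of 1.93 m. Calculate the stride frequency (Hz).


f = v / stride_length
f = 3.74 / 1.93
f = 1.9378


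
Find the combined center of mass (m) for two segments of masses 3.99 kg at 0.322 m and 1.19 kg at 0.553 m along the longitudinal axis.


COM = (m1*x1 + m2*x2) / (m1 + m2)
COM = (3.99*0.322 + 1.19*0.553) / (3.99 + 1.19)
Numerator = 1.9428
Denominator = 5.1800
COM = 0.3751


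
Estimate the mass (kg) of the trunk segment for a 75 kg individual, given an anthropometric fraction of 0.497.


m_segment = body_mass * fraction
m_segment = 75 * 0.497
m_segment = 37.2750


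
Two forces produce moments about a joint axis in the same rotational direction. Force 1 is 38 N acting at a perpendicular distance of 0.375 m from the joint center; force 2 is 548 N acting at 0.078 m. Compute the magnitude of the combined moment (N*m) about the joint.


M = F1 * d1 + F2 * d2
M = 38 * 0.375 + 548 * 0.078
M = 14.2500 + 42.7440
M = 56.9940


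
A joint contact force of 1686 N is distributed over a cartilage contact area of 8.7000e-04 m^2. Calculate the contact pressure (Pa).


P = F / A
P = 1686 / 8.7000e-04
P = 1.9379e+06


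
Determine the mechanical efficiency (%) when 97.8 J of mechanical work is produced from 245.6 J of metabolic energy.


eta = (W_mech / E_meta) * 100
eta = (97.8 / 245.6) * 100
ratio = 0.3982
eta = 39.8208


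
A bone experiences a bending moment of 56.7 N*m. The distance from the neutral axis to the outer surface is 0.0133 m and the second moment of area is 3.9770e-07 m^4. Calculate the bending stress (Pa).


sigma = M * c / I
sigma = 56.7 * 0.0133 / 3.9770e-07
M * c = 0.7541
sigma = 1.8962e+06


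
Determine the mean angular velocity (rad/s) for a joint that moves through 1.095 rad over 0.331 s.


omega = delta_theta / delta_t
omega = 1.095 / 0.331
omega = 3.3082


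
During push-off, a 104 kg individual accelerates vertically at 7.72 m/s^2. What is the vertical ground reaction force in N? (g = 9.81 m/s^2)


GRF = m * (g + a)
GRF = 104 * (9.81 + 7.72)
GRF = 104 * 17.5300
GRF = 1823.1200


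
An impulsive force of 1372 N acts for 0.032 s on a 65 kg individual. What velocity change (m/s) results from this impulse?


J = F * dt = 1372 * 0.032 = 43.9040 N*s
delta_v = J / m
delta_v = 43.9040 / 65
delta_v = 0.6754


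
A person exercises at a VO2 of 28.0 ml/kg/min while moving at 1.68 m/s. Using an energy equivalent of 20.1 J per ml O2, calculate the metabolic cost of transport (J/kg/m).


Power per kg = VO2 * 20.1 / 60
Power per kg = 28.0 * 20.1 / 60 = 9.3800 W/kg
Cost = power_per_kg / speed
Cost = 9.3800 / 1.68
Cost = 5.5833


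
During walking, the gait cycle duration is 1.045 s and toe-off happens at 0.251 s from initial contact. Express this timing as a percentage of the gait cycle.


pct = (event_time / cycle_time) * 100
pct = (0.251 / 1.045) * 100
ratio = 0.2402
pct = 24.0191


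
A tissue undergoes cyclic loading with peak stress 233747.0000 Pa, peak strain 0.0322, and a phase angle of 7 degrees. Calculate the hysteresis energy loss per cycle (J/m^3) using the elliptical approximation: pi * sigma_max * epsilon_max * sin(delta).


E_loss = pi * sigma_max * epsilon_max * sin(delta)
delta = 7 deg = 0.1222 rad
sin(delta) = 0.1219
E_loss = pi * 233747.0000 * 0.0322 * 0.1219
E_loss = 2881.6834


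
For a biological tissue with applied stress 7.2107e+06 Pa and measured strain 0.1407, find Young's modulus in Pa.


E = stress / strain
E = 7.2107e+06 / 0.1407
E = 5.1249e+07


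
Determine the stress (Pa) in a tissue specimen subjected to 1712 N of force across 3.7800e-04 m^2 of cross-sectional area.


stress = F / A
stress = 1712 / 3.7800e-04
stress = 4.5291e+06


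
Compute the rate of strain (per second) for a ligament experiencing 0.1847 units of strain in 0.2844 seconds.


strain_rate = delta_strain / delta_t
strain_rate = 0.1847 / 0.2844
strain_rate = 0.6494


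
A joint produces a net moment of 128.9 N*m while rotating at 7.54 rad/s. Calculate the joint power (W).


P = M * omega
P = 128.9 * 7.54
P = 971.9060


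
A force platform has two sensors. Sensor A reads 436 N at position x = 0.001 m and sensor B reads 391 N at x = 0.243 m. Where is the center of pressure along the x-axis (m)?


COP_x = (F1*x1 + F2*x2) / (F1 + F2)
COP_x = (436*0.001 + 391*0.243) / (436 + 391)
Numerator = 95.4490
Denominator = 827
COP_x = 0.1154


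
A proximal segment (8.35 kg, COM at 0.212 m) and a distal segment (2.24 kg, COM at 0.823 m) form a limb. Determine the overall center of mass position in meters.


COM = (m1*x1 + m2*x2) / (m1 + m2)
COM = (8.35*0.212 + 2.24*0.823) / (8.35 + 2.24)
Numerator = 3.6137
Denominator = 10.5900
COM = 0.3412


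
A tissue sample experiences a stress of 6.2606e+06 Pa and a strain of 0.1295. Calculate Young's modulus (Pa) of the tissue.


E = stress / strain
E = 6.2606e+06 / 0.1295
E = 4.8344e+07


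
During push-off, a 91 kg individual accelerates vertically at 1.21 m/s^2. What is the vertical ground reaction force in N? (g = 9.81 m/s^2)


GRF = m * (g + a)
GRF = 91 * (9.81 + 1.21)
GRF = 91 * 11.0200
GRF = 1002.8200


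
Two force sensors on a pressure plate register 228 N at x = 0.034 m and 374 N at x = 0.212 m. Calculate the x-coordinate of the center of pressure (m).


COP_x = (F1*x1 + F2*x2) / (F1 + F2)
COP_x = (228*0.034 + 374*0.212) / (228 + 374)
Numerator = 87.0400
Denominator = 602
COP_x = 0.1446


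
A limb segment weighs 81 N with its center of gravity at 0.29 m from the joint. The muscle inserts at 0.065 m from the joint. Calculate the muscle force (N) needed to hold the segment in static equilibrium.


F_muscle = W * d_load / d_muscle
F_muscle = 81 * 0.29 / 0.065
Numerator = 23.4900
F_muscle = 361.3846


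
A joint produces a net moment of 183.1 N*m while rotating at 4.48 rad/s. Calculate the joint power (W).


P = M * omega
P = 183.1 * 4.48
P = 820.2880


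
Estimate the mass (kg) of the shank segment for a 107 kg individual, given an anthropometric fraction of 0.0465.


m_segment = body_mass * fraction
m_segment = 107 * 0.0465
m_segment = 4.9755


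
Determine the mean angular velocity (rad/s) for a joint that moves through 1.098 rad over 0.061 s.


omega = delta_theta / delta_t
omega = 1.098 / 0.061
omega = 18.0000


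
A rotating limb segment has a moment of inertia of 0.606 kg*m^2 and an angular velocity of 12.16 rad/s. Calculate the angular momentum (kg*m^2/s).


L = I * omega
L = 0.606 * 12.16
L = 7.3690


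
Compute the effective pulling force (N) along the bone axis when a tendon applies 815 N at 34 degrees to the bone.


F_eff = F_tendon * cos(theta)
theta = 34 deg = 0.5934 rad
cos(theta) = 0.8290
F_eff = 815 * 0.8290
F_eff = 675.6656


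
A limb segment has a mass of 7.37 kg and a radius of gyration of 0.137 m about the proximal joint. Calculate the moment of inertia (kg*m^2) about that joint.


I = m * k^2
I = 7.37 * 0.137^2
k^2 = 0.0188
I = 0.1383


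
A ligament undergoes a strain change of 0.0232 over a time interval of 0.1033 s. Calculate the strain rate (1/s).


strain_rate = delta_strain / delta_t
strain_rate = 0.0232 / 0.1033
strain_rate = 0.2246


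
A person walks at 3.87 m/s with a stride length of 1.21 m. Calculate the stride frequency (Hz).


f = v / stride_length
f = 3.87 / 1.21
f = 3.1983


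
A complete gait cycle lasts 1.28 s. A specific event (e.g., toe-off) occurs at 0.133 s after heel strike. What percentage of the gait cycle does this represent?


pct = (event_time / cycle_time) * 100
pct = (0.133 / 1.28) * 100
ratio = 0.1039
pct = 10.3906


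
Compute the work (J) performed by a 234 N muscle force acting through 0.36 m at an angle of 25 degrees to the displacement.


W = F * d * cos(theta)
theta = 25 deg = 0.4363 rad
cos(theta) = 0.9063
W = 234 * 0.36 * 0.9063
W = 76.3474


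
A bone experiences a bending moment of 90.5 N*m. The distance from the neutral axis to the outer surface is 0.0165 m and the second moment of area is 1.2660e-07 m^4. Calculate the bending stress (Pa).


sigma = M * c / I
sigma = 90.5 * 0.0165 / 1.2660e-07
M * c = 1.4932
sigma = 1.1795e+07


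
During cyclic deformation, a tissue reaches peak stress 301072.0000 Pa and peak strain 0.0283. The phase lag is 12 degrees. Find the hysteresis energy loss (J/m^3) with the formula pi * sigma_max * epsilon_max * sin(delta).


E_loss = pi * sigma_max * epsilon_max * sin(delta)
delta = 12 deg = 0.2094 rad
sin(delta) = 0.2079
E_loss = pi * 301072.0000 * 0.0283 * 0.2079
E_loss = 5565.2616


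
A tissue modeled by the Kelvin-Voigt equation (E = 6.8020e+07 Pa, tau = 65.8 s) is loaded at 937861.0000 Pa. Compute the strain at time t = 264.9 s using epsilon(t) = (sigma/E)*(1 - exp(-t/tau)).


epsilon(t) = (sigma/E) * (1 - exp(-t/tau))
sigma/E = 937861.0000 / 6.8020e+07 = 0.0138
exp(-t/tau) = exp(-264.9 / 65.8) = 0.0178
epsilon = 0.0138 * (1 - 0.0178)
epsilon = 0.0135


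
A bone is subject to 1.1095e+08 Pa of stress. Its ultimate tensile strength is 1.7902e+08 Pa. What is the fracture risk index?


FRI = applied / ultimate
FRI = 1.1095e+08 / 1.7902e+08
FRI = 0.6198


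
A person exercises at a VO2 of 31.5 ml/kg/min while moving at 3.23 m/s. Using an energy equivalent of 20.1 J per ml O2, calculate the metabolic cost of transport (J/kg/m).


Power per kg = VO2 * 20.1 / 60
Power per kg = 31.5 * 20.1 / 60 = 10.5525 W/kg
Cost = power_per_kg / speed
Cost = 10.5525 / 3.23
Cost = 3.2670


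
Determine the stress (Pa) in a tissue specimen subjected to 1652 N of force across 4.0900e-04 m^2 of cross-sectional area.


stress = F / A
stress = 1652 / 4.0900e-04
stress = 4.0391e+06


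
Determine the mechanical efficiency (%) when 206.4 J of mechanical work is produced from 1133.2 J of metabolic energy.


eta = (W_mech / E_meta) * 100
eta = (206.4 / 1133.2) * 100
ratio = 0.1821
eta = 18.2139


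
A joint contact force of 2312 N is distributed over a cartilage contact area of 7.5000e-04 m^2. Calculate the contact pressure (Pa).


P = F / A
P = 2312 / 7.5000e-04
P = 3.0827e+06


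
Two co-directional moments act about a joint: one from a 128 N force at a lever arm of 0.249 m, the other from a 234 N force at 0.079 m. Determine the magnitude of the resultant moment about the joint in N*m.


M = F1 * d1 + F2 * d2
M = 128 * 0.249 + 234 * 0.079
M = 31.8720 + 18.4860
M = 50.3580


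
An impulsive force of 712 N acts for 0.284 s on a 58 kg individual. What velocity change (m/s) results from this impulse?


J = F * dt = 712 * 0.284 = 202.2080 N*s
delta_v = J / m
delta_v = 202.2080 / 58
delta_v = 3.4863


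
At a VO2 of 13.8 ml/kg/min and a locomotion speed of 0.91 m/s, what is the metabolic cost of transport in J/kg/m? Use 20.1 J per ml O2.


Power per kg = VO2 * 20.1 / 60
Power per kg = 13.8 * 20.1 / 60 = 4.6230 W/kg
Cost = power_per_kg / speed
Cost = 4.6230 / 0.91
Cost = 5.0802


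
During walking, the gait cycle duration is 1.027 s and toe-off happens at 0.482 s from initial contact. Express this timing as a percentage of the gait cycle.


pct = (event_time / cycle_time) * 100
pct = (0.482 / 1.027) * 100
ratio = 0.4693
pct = 46.9328


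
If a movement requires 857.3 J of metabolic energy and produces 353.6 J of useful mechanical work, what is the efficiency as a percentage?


eta = (W_mech / E_meta) * 100
eta = (353.6 / 857.3) * 100
ratio = 0.4125
eta = 41.2458


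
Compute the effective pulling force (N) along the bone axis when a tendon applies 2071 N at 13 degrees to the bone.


F_eff = F_tendon * cos(theta)
theta = 13 deg = 0.2269 rad
cos(theta) = 0.9744
F_eff = 2071 * 0.9744
F_eff = 2017.9204


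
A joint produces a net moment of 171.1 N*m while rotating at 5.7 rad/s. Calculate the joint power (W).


P = M * omega
P = 171.1 * 5.7
P = 975.2700


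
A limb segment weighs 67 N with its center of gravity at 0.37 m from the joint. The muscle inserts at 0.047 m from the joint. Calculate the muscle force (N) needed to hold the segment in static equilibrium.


F_muscle = W * d_load / d_muscle
F_muscle = 67 * 0.37 / 0.047
Numerator = 24.7900
F_muscle = 527.4468


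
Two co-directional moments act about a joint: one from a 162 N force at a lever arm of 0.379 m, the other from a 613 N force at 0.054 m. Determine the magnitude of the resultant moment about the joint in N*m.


M = F1 * d1 + F2 * d2
M = 162 * 0.379 + 613 * 0.054
M = 61.3980 + 33.1020
M = 94.5000


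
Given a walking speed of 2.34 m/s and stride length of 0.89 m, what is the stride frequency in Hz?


f = v / stride_length
f = 2.34 / 0.89
f = 2.6292
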